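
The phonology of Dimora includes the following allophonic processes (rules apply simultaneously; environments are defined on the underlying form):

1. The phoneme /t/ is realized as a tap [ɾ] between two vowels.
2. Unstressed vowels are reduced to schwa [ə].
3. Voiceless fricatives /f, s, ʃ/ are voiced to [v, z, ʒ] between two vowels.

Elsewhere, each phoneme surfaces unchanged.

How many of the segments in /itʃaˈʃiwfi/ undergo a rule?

4

Segments that undergo a rule: /i/ → [ə] (rule 2); /a/ → [ə] (rule 2); /ʃ/ → [ʒ] (rule 3); /i/ → [ə] (rule 2).
All other segments surface unchanged.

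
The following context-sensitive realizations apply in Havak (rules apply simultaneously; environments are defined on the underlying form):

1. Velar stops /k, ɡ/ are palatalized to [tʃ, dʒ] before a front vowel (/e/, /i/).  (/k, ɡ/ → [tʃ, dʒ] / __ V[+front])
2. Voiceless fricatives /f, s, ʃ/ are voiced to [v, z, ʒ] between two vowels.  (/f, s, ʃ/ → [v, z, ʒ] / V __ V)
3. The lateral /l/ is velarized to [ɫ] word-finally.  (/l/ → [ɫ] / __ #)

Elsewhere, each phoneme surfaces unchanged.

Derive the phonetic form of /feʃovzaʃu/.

[feʒovzaʒu]

/f/ (word-initial) fails the environment for rule 2, so it stays [f].
Rule 2 applies to /ʃ/ (between /e/ and /o/: between two vowels) → [ʒ].
/ʃ/ (between /a/ and /u/): between two vowels, so rule 2 applies → [ʒ].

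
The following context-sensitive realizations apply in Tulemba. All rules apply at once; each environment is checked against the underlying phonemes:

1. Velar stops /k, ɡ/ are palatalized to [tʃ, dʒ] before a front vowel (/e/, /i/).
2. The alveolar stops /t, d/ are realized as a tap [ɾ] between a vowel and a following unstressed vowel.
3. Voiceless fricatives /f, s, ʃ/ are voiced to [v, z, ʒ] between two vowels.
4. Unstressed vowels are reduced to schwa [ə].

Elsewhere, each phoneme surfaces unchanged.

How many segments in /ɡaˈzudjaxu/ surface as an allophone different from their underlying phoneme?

3

Segments that undergo a rule: /a/ → [ə] (rule 4); /a/ → [ə] (rule 4); /u/ → [ə] (rule 4).
All other segments surface unchanged.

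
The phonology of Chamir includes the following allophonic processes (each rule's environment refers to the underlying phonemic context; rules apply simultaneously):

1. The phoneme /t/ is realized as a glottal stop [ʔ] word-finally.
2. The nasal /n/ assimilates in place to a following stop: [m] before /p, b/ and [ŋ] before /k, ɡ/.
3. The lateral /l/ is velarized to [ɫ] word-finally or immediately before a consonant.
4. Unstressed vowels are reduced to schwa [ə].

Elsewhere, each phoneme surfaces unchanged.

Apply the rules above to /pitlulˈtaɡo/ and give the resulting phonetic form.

[pətləɫˈtaɡə]

/p/ stays [p].
/i/ (between /p/ and /t/) occurs in an unstressed syllable → [ə] by rule 4.
/t/ (between /i/ and /l/): rule 1 targets it, but not word-finally → unchanged [t].
/l/ (between /t/ and /u/) is in the target of rule 3 but the environment (word-finally or immediately before a consonant) is not met → [l].
/u/ — between /l/ and /l/, in an unstressed syllable — surfaces as [ə] (rule 4).
/l/ — between /u/ and /t/, word-finally or immediately before a consonant — surfaces as [ɫ] (rule 3).
/t/ (between /l/ and /a/) fails the environment for rule 1, so it stays [t].
/a/ (between /t/ and /ɡ/) fails the environment for rule 4, so it stays [a].
/ɡ/ (between /a/ and /o/) is unaffected → [ɡ].
Rule 4 applies to /o/ (word-final: in an unstressed syllable) → [ə].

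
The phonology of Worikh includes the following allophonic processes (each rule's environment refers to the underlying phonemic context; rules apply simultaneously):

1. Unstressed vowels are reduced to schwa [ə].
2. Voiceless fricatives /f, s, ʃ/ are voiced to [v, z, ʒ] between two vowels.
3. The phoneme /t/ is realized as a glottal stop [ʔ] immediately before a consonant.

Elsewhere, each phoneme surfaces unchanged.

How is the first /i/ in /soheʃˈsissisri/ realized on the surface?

/i/ (between /s/ and /s/) is in the target of rule 1 but the environment (in an unstressed syllable) is not met → [i].

[i]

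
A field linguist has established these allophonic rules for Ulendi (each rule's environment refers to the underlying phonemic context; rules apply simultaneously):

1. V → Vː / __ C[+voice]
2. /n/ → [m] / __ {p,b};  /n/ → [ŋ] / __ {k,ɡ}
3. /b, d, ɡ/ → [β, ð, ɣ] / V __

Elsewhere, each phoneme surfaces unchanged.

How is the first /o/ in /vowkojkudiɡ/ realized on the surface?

/o/ — between /v/ and /w/, before a voiced consonant — surfaces as [oː] (rule 1).

[oː]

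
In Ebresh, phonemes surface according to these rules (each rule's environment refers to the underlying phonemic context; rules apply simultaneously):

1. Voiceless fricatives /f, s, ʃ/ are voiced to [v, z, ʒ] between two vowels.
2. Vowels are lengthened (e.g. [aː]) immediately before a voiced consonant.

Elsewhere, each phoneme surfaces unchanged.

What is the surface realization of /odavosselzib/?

/o/ (word-initial): before a voiced consonant, so rule 2 applies → [oː].
/d/ — not in any rule's target class → [d].
Rule 2 applies to /a/ (between /d/ and /v/: before a voiced consonant) → [aː].
/v/ — not in any rule's target class → [v].
/o/ (between /v/ and /s/) is in the target of rule 2 but the environment (before a voiced consonant) is not met → [o].
/s/ (between /o/ and /s/): rule 1 targets it, but not between two vowels → unchanged [s].
/s/ (between /s/ and /e/): rule 1 targets it, but not between two vowels → unchanged [s].
Rule 2 applies to /e/ (between /s/ and /l/: before a voiced consonant) → [eː].
/l/ — not in any rule's target class → [l].
/z/ — not in any rule's target class → [z].
/i/ — between /z/ and /b/, before a voiced consonant — surfaces as [iː] (rule 2).
/b/ stays [b].

[oːdaːvosseːlziːb]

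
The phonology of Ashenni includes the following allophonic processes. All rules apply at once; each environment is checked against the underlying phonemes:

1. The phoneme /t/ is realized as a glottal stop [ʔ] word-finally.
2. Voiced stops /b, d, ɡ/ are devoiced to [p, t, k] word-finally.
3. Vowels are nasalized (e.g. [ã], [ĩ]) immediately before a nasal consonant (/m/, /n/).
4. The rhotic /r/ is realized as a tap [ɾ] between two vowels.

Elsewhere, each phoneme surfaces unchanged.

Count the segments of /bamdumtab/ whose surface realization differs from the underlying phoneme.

3

Segments that undergo a rule: /a/ → [ã] (rule 3); /u/ → [ũ] (rule 3); /b/ → [p] (rule 2).
All other segments surface unchanged.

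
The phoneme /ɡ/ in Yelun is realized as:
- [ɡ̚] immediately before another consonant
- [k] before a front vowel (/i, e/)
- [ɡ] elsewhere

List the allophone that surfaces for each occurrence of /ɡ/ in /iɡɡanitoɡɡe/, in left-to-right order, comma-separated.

[ɡ̚], [ɡ], [ɡ̚], [k]

Occurrence 1 (position 2): immediately before another consonant → [ɡ̚].
Occurrence 2 (position 3): no conditioning environment matches → elsewhere allophone [ɡ].
Occurrence 3 (position 9): immediately before another consonant → [ɡ̚].
Occurrence 4 (position 10): before a front vowel (/i, e/) → [k].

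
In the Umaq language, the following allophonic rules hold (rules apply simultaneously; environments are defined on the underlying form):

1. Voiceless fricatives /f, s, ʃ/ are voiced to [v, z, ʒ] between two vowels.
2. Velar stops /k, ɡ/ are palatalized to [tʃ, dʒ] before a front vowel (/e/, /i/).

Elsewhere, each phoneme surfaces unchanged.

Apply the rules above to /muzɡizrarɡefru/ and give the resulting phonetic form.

[muzdʒizrardʒefru]

/m/ — not in any rule's target class → [m].
/u/ (between /m/ and /z/) is unaffected → [u].
/z/ (between /u/ and /ɡ/): no rule targets it → [z].
/ɡ/ meets the environment for rule 2 (before a front vowel) → [dʒ].
/i/ (between /ɡ/ and /z/) is unaffected → [i].
/z/ — not in any rule's target class → [z].
/r/ (between /z/ and /a/): no rule targets it → [r].
/a/ — not in any rule's target class → [a].
/r/ — not in any rule's target class → [r].
Rule 2 applies to /ɡ/ (between /r/ and /e/: before a front vowel) → [dʒ].
/e/ (between /ɡ/ and /f/): no rule targets it → [e].
/f/ — between /e/ and /r/; rule 1 does not apply here → [f].
/r/ stays [r].
/u/ — not in any rule's target class → [u].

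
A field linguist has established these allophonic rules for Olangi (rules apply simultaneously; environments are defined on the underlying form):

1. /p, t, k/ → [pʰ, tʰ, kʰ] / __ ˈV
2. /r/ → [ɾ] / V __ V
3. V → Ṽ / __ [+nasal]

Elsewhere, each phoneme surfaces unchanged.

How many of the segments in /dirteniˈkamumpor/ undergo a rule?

Segments that undergo a rule: /e/ → [ẽ] (rule 3); /k/ → [kʰ] (rule 1); /a/ → [ã] (rule 3); /u/ → [ũ] (rule 3).
All other segments surface unchanged.

4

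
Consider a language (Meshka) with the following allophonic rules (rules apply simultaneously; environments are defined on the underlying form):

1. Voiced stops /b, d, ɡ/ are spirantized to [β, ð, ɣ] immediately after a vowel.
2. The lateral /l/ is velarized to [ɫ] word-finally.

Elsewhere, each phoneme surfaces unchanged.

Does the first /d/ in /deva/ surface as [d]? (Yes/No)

/d/ (word-initial): rule 1 targets it, but not immediately after a vowel → unchanged [d].
The actual realization is [d], which matches [d].

Yes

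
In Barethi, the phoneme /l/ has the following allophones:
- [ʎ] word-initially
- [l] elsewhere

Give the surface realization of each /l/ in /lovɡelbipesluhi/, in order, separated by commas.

Occurrence 1 (position 1): word-initially → [ʎ].
Occurrence 2 (position 6): no conditioning environment matches → elsewhere allophone [l].
Occurrence 3 (position 12): no conditioning environment matches → elsewhere allophone [l].

[ʎ], [l], [l]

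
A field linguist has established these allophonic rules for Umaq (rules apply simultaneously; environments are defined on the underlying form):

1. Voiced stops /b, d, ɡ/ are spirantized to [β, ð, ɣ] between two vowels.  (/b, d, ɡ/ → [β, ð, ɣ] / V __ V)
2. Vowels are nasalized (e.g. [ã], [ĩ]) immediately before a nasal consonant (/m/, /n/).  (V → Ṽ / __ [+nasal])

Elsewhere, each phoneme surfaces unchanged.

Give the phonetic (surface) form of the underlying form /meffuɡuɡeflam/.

/e/ (between /m/ and /f/): rule 2 targets it, but not before a nasal consonant → unchanged [e].
/u/ (between /f/ and /ɡ/) is in the target of rule 2 but the environment (before a nasal consonant) is not met → [u].
Rule 1 applies to /ɡ/ (between /u/ and /u/: between two vowels) → [ɣ].
/u/ (between /ɡ/ and /ɡ/): rule 2 targets it, but not before a nasal consonant → unchanged [u].
/ɡ/ — between /u/ and /e/, between two vowels — surfaces as [ɣ] (rule 1).
/e/ (between /ɡ/ and /f/) fails the environment for rule 2, so it stays [e].
/a/ meets the environment for rule 2 (before a nasal consonant) → [ã].

[meffuɣuɣeflãm]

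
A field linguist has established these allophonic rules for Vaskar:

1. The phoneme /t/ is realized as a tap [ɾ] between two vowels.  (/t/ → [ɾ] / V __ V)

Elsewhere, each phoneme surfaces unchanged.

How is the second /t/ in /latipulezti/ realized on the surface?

[t]

/t/ — between /z/ and /i/; rule 1 does not apply here → [t].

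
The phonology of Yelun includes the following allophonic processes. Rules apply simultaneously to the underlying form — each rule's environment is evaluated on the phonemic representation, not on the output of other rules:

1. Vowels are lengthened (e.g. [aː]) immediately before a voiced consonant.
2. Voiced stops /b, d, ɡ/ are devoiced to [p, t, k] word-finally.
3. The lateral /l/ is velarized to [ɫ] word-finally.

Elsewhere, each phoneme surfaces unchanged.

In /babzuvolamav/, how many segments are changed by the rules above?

5

Segments that undergo a rule: /a/ → [aː] (rule 1); /u/ → [uː] (rule 1); /o/ → [oː] (rule 1); /a/ → [aː] (rule 1); /a/ → [aː] (rule 1).
All other segments surface unchanged.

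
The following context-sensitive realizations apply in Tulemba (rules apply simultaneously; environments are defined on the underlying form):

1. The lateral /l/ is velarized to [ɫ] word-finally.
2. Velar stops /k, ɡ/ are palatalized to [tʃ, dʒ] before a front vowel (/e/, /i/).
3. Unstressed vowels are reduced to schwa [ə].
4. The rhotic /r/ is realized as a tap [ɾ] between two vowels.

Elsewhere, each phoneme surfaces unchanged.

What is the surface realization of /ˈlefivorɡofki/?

/l/ — word-initial; rule 1 does not apply here → [l].
/e/ (between /l/ and /f/) fails the environment for rule 3, so it stays [e].
/f/ — not in any rule's target class → [f].
/i/ (between /f/ and /v/) occurs in an unstressed syllable → [ə] by rule 3.
/v/ (between /i/ and /o/): no rule targets it → [v].
/o/ (between /v/ and /r/): in an unstressed syllable, so rule 3 applies → [ə].
/r/ (between /o/ and /ɡ/) fails the environment for rule 4, so it stays [r].
/ɡ/ (between /r/ and /o/) fails the environment for rule 2, so it stays [ɡ].
Rule 3 applies to /o/ (between /ɡ/ and /f/: in an unstressed syllable) → [ə].
/f/ stays [f].
/k/ (between /f/ and /i/): before a front vowel, so rule 2 applies → [tʃ].
Rule 3 applies to /i/ (word-final: in an unstressed syllable) → [ə].

[ˈlefəvərɡəftʃə]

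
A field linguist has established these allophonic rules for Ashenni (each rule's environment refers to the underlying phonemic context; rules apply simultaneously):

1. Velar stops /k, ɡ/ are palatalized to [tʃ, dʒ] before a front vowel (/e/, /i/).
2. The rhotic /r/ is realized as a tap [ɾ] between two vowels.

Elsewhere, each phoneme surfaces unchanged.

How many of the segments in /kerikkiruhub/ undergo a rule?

4

Segments that undergo a rule: /k/ → [tʃ] (rule 1); /r/ → [ɾ] (rule 2); /k/ → [tʃ] (rule 1); /r/ → [ɾ] (rule 2).
All other segments surface unchanged.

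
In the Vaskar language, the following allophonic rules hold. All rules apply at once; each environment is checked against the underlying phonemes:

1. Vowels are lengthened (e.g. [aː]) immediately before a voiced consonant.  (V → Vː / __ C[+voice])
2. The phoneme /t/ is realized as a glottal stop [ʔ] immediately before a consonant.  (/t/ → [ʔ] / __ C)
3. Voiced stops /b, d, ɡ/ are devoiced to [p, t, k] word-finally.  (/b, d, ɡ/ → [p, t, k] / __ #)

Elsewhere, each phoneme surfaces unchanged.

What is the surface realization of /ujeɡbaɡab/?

/u/ — word-initial, before a voiced consonant — surfaces as [uː] (rule 1).
/j/ — not in any rule's target class → [j].
/e/ — between /j/ and /ɡ/, before a voiced consonant — surfaces as [eː] (rule 1).
/ɡ/ — between /e/ and /b/; rule 3 does not apply here → [ɡ].
/b/ (between /ɡ/ and /a/): rule 3 targets it, but not word-finally → unchanged [b].
/a/ — between /b/ and /ɡ/, before a voiced consonant — surfaces as [aː] (rule 1).
/ɡ/ (between /a/ and /a/): rule 3 targets it, but not word-finally → unchanged [ɡ].
/a/ (between /ɡ/ and /b/): before a voiced consonant, so rule 1 applies → [aː].
/b/ (word-final): word-finally, so rule 3 applies → [p].

[uːjeːɡbaːɡaːp]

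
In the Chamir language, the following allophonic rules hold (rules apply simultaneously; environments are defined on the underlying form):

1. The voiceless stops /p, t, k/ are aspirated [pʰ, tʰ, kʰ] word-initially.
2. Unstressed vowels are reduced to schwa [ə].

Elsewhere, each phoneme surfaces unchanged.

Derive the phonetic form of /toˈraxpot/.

[tʰəˈraxpət]

Rule 1 applies to /t/ (word-initial: word-initially) → [tʰ].
/o/ (between /t/ and /r/) occurs in an unstressed syllable → [ə] by rule 2.
/r/ stays [r].
/a/ (between /r/ and /x/): rule 2 targets it, but not in an unstressed syllable → unchanged [a].
/x/ stays [x].
/p/ (between /x/ and /o/): rule 1 targets it, but not word-initially → unchanged [p].
/o/ meets the environment for rule 2 (in an unstressed syllable) → [ə].
/t/ (word-final) fails the environment for rule 1, so it stays [t].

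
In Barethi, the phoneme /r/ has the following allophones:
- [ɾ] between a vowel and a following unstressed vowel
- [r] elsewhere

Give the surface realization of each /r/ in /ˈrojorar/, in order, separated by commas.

Occurrence 1 (position 1): no conditioning environment matches → elsewhere allophone [r].
Occurrence 2 (position 5): between a vowel and a following unstressed vowel → [ɾ].
Occurrence 3 (position 7): no conditioning environment matches → elsewhere allophone [r].

[r], [ɾ], [r]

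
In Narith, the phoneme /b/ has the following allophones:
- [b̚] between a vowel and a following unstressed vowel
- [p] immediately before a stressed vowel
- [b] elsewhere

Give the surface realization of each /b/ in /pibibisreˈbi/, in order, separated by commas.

[b̚], [b̚], [p]

Occurrence 1 (position 3): between a vowel and a following unstressed vowel → [b̚].
Occurrence 2 (position 5): between a vowel and a following unstressed vowel → [b̚].
Occurrence 3 (position 10): immediately before a stressed vowel → [p].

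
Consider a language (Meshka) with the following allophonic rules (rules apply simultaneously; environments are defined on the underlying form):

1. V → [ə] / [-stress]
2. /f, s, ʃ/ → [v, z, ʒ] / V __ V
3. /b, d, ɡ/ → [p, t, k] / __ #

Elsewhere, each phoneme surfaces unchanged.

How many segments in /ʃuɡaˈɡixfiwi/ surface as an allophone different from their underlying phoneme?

4

Segments that undergo a rule: /u/ → [ə] (rule 1); /a/ → [ə] (rule 1); /i/ → [ə] (rule 1); /i/ → [ə] (rule 1).
All other segments surface unchanged.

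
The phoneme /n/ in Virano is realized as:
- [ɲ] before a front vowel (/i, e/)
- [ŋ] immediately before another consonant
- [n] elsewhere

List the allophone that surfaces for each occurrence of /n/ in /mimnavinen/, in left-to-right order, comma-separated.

Occurrence 1 (position 4): no conditioning environment matches → elsewhere allophone [n].
Occurrence 2 (position 8): before a front vowel (/i, e/) → [ɲ].
Occurrence 3 (position 10): no conditioning environment matches → elsewhere allophone [n].

[n], [ɲ], [n]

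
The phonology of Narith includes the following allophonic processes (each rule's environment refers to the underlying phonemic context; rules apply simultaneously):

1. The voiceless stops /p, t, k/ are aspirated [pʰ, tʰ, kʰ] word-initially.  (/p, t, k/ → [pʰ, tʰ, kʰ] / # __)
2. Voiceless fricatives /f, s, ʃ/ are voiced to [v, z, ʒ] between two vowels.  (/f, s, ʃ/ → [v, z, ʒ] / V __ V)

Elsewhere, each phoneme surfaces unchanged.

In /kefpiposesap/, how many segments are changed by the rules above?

Segments that undergo a rule: /k/ → [kʰ] (rule 1); /s/ → [z] (rule 2); /s/ → [z] (rule 2).
All other segments surface unchanged.

3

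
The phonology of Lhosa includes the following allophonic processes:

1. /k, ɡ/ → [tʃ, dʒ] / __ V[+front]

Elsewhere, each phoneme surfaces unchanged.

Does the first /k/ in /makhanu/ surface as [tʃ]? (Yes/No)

No

/k/ — between /a/ and /h/; rule 1 does not apply here → [k].
The actual realization is [k], not [tʃ].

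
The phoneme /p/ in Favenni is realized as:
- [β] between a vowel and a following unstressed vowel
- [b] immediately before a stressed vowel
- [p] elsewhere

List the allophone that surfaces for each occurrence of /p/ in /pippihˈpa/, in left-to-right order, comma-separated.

Occurrence 1 (position 1): no conditioning environment matches → elsewhere allophone [p].
Occurrence 2 (position 3): no conditioning environment matches → elsewhere allophone [p].
Occurrence 3 (position 4): no conditioning environment matches → elsewhere allophone [p].
Occurrence 4 (position 7): immediately before a stressed vowel → [b].

[p], [p], [p], [b]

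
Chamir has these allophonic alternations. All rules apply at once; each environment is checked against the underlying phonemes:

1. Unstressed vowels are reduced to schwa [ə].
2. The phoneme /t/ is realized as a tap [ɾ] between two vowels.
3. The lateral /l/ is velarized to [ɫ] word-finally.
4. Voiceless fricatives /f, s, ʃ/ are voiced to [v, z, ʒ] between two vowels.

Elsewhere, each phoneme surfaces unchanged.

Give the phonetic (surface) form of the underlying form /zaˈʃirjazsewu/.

[zəˈʒirjəzsəwə]

/z/ stays [z].
Rule 1 applies to /a/ (between /z/ and /ʃ/: in an unstressed syllable) → [ə].
/ʃ/ meets the environment for rule 4 (between two vowels) → [ʒ].
/i/ (between /ʃ/ and /r/) is in the target of rule 1 but the environment (in an unstressed syllable) is not met → [i].
/r/ (between /i/ and /j/) is unaffected → [r].
/j/ (between /r/ and /a/) is unaffected → [j].
/a/ — between /j/ and /z/, in an unstressed syllable — surfaces as [ə] (rule 1).
/z/ (between /a/ and /s/): no rule targets it → [z].
/s/ (between /z/ and /e/): rule 4 targets it, but not between two vowels → unchanged [s].
Rule 1 applies to /e/ (between /s/ and /w/: in an unstressed syllable) → [ə].
/w/ stays [w].
/u/ — word-final, in an unstressed syllable — surfaces as [ə] (rule 1).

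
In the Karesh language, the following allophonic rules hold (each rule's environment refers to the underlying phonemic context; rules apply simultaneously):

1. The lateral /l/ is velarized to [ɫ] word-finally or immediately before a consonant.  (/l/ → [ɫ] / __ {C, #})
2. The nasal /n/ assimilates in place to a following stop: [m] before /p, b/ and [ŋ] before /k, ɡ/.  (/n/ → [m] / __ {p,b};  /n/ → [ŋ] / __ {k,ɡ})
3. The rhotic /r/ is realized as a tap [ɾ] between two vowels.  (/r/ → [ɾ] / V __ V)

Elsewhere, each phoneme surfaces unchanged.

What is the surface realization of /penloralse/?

/p/ (word-initial) is unaffected → [p].
/e/ (between /p/ and /n/) is unaffected → [e].
/n/ (between /e/ and /l/): rule 2 targets it, but not before a labial or velar stop → unchanged [n].
/l/ (between /n/ and /o/): rule 1 targets it, but not word-finally or immediately before a consonant → unchanged [l].
/o/ (between /l/ and /r/): no rule targets it → [o].
Rule 3 applies to /r/ (between /o/ and /a/: between two vowels) → [ɾ].
/a/ stays [a].
/l/ (between /a/ and /s/): word-finally or immediately before a consonant, so rule 1 applies → [ɫ].
/s/ — not in any rule's target class → [s].
/e/ stays [e].

[penloɾaɫse]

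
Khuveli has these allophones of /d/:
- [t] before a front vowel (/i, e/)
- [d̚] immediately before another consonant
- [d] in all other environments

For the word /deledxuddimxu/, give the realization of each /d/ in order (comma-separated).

[t], [d̚], [d̚], [t]

Occurrence 1 (position 1): before a front vowel (/i, e/) → [t].
Occurrence 2 (position 5): immediately before another consonant → [d̚].
Occurrence 3 (position 8): immediately before another consonant → [d̚].
Occurrence 4 (position 9): before a front vowel (/i, e/) → [t].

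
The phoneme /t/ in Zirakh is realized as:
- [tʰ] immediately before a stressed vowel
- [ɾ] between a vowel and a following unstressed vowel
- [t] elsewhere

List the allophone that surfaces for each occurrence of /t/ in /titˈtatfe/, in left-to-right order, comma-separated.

[t], [t], [tʰ], [t]

Occurrence 1 (position 1): no conditioning environment matches → elsewhere allophone [t].
Occurrence 2 (position 3): no conditioning environment matches → elsewhere allophone [t].
Occurrence 3 (position 4): immediately before a stressed vowel → [tʰ].
Occurrence 4 (position 6): no conditioning environment matches → elsewhere allophone [t].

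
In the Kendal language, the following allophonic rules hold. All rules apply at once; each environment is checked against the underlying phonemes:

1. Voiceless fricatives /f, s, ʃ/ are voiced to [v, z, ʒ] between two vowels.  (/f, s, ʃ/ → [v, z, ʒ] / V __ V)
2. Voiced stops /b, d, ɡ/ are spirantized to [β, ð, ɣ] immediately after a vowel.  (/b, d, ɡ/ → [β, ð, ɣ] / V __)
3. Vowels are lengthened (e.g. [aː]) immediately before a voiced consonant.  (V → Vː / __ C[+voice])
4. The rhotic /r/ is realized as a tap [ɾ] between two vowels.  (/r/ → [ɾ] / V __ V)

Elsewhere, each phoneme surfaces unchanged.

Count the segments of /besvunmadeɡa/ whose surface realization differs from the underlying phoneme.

5

Segments that undergo a rule: /u/ → [uː] (rule 3); /a/ → [aː] (rule 3); /d/ → [ð] (rule 2); /e/ → [eː] (rule 3); /ɡ/ → [ɣ] (rule 2).
All other segments surface unchanged.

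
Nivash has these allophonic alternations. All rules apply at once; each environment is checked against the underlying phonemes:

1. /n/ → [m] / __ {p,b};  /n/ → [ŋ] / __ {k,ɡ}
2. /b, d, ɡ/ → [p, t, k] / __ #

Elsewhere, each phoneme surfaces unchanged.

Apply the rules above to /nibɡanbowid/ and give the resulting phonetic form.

/n/ (word-initial) is in the target of rule 1 but the environment (before a labial or velar stop) is not met → [n].
/i/ (between /n/ and /b/) is unaffected → [i].
/b/ (between /i/ and /ɡ/) fails the environment for rule 2, so it stays [b].
/ɡ/ (between /b/ and /a/) is in the target of rule 2 but the environment (word-finally) is not met → [ɡ].
/a/ — not in any rule's target class → [a].
/n/ — between /a/ and /b/, before a labial or velar stop — surfaces as [m] (rule 1).
/b/ (between /n/ and /o/) is in the target of rule 2 but the environment (word-finally) is not met → [b].
/o/ stays [o].
/w/ — not in any rule's target class → [w].
/i/ stays [i].
/d/ meets the environment for rule 2 (word-finally) → [t].

[nibɡambowit]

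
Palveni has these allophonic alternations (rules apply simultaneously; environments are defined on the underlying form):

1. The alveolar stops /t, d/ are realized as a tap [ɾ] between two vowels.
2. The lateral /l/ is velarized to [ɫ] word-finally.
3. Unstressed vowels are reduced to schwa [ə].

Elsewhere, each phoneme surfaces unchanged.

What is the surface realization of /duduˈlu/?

/d/ (word-initial) is in the target of rule 1 but the environment (between two vowels) is not met → [d].
Rule 3 applies to /u/ (between /d/ and /d/: in an unstressed syllable) → [ə].
/d/ meets the environment for rule 1 (between two vowels) → [ɾ].
/u/ — between /d/ and /l/, in an unstressed syllable — surfaces as [ə] (rule 3).
/l/ (between /u/ and /u/) fails the environment for rule 2, so it stays [l].
/u/ (word-final) fails the environment for rule 3, so it stays [u].

[dəɾəˈlu]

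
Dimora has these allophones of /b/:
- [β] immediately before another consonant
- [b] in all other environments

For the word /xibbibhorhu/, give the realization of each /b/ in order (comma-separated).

Occurrence 1 (position 3): immediately before another consonant → [β].
Occurrence 2 (position 4): no conditioning environment matches → elsewhere allophone [b].
Occurrence 3 (position 6): immediately before another consonant → [β].

[β], [b], [β]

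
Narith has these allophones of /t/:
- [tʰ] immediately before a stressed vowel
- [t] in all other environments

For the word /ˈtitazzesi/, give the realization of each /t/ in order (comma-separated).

[tʰ], [t]

Occurrence 1 (position 1): immediately before a stressed vowel → [tʰ].
Occurrence 2 (position 3): no conditioning environment matches → elsewhere allophone [t].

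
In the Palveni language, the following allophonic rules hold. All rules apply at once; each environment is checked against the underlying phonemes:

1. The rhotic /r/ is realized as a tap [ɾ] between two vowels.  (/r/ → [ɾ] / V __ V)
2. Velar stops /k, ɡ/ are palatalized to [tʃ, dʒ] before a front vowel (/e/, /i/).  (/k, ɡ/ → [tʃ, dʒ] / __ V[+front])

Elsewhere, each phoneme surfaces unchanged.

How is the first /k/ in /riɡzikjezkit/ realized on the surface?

/k/ (between /i/ and /j/) fails the environment for rule 2, so it stays [k].

[k]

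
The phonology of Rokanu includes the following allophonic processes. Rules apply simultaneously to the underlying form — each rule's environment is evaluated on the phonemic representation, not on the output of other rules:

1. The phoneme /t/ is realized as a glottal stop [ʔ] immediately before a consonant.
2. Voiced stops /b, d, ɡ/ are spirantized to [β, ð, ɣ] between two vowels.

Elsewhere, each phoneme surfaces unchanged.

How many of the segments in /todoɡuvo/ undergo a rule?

2

Segments that undergo a rule: /d/ → [ð] (rule 2); /ɡ/ → [ɣ] (rule 2).
All other segments surface unchanged.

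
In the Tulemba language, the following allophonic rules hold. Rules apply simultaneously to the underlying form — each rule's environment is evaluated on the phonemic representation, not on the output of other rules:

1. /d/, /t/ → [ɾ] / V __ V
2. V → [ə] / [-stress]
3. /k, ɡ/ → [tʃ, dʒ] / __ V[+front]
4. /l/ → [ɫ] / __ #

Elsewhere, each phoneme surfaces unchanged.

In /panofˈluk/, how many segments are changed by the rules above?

Segments that undergo a rule: /a/ → [ə] (rule 2); /o/ → [ə] (rule 2).
All other segments surface unchanged.

2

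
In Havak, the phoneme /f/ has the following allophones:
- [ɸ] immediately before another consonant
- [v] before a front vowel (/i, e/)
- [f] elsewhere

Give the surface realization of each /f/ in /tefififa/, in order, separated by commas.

Occurrence 1 (position 3): before a front vowel (/i, e/) → [v].
Occurrence 2 (position 5): before a front vowel (/i, e/) → [v].
Occurrence 3 (position 7): no conditioning environment matches → elsewhere allophone [f].

[v], [v], [f]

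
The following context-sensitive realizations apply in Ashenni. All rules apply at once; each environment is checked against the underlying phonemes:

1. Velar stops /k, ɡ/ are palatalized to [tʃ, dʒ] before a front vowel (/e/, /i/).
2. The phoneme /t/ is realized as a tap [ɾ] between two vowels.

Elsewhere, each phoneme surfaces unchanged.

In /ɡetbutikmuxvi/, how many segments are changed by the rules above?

2

Segments that undergo a rule: /ɡ/ → [dʒ] (rule 1); /t/ → [ɾ] (rule 2).
All other segments surface unchanged.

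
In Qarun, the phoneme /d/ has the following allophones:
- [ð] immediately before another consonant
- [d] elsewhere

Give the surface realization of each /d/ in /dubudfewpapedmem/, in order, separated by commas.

Occurrence 1 (position 1): no conditioning environment matches → elsewhere allophone [d].
Occurrence 2 (position 5): immediately before another consonant → [ð].
Occurrence 3 (position 13): immediately before another consonant → [ð].

[d], [ð], [ð]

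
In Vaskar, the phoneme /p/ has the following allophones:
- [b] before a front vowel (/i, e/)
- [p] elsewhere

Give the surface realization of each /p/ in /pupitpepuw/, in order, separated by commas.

[p], [b], [b], [p]

Occurrence 1 (position 1): no conditioning environment matches → elsewhere allophone [p].
Occurrence 2 (position 3): before a front vowel (/i, e/) → [b].
Occurrence 3 (position 6): before a front vowel (/i, e/) → [b].
Occurrence 4 (position 8): no conditioning environment matches → elsewhere allophone [p].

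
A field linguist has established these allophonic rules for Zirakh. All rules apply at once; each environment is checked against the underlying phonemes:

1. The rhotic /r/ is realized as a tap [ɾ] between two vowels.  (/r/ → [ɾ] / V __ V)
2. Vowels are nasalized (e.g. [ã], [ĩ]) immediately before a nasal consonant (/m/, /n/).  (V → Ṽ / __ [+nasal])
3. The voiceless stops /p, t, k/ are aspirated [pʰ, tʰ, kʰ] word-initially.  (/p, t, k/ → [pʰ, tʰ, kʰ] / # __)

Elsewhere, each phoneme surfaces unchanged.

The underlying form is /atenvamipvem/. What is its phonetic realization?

/a/ (word-initial): rule 2 targets it, but not before a nasal consonant → unchanged [a].
/t/ (between /a/ and /e/) is in the target of rule 3 but the environment (word-initially) is not met → [t].
Rule 2 applies to /e/ (between /t/ and /n/: before a nasal consonant) → [ẽ].
/a/ meets the environment for rule 2 (before a nasal consonant) → [ã].
/i/ — between /m/ and /p/; rule 2 does not apply here → [i].
/p/ (between /i/ and /v/): rule 3 targets it, but not word-initially → unchanged [p].
/e/ — between /v/ and /m/, before a nasal consonant — surfaces as [ẽ] (rule 2).

[atẽnvãmipvẽm]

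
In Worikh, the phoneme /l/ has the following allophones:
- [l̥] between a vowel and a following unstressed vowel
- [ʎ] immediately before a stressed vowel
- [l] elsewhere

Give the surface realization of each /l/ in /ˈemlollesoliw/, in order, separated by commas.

[l], [l], [l], [l̥]

Occurrence 1 (position 3): no conditioning environment matches → elsewhere allophone [l].
Occurrence 2 (position 5): no conditioning environment matches → elsewhere allophone [l].
Occurrence 3 (position 6): no conditioning environment matches → elsewhere allophone [l].
Occurrence 4 (position 10): between a vowel and a following unstressed vowel → [l̥].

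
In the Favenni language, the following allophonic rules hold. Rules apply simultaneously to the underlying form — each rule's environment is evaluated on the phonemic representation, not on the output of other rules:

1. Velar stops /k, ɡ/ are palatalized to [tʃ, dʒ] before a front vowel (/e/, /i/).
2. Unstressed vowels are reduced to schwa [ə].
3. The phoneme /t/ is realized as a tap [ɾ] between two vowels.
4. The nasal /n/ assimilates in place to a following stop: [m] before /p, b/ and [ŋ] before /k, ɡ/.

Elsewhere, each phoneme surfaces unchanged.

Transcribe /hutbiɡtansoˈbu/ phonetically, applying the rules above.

[hətbəɡtənsəˈbu]

/h/ — not in any rule's target class → [h].
/u/ meets the environment for rule 2 (in an unstressed syllable) → [ə].
/t/ (between /u/ and /b/) fails the environment for rule 3, so it stays [t].
/b/ stays [b].
Rule 2 applies to /i/ (between /b/ and /ɡ/: in an unstressed syllable) → [ə].
/ɡ/ (between /i/ and /t/): rule 1 targets it, but not before a front vowel → unchanged [ɡ].
/t/ — between /ɡ/ and /a/; rule 3 does not apply here → [t].
/a/ (between /t/ and /n/) occurs in an unstressed syllable → [ə] by rule 2.
/n/ (between /a/ and /s/) is in the target of rule 4 but the environment (before a labial or velar stop) is not met → [n].
/s/ (between /n/ and /o/): no rule targets it → [s].
/o/ (between /s/ and /b/): in an unstressed syllable, so rule 2 applies → [ə].
/b/ (between /o/ and /u/) is unaffected → [b].
/u/ (word-final) is in the target of rule 2 but the environment (in an unstressed syllable) is not met → [u].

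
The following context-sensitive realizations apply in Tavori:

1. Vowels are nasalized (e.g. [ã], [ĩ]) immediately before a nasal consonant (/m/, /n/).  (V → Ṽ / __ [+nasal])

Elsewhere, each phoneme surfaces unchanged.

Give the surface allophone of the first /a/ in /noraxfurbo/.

[a]

/a/ — between /r/ and /x/; rule 1 does not apply here → [a].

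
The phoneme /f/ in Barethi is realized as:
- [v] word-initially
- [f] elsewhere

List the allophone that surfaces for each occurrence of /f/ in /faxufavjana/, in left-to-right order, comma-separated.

Occurrence 1 (position 1): word-initially → [v].
Occurrence 2 (position 5): no conditioning environment matches → elsewhere allophone [f].

[v], [f]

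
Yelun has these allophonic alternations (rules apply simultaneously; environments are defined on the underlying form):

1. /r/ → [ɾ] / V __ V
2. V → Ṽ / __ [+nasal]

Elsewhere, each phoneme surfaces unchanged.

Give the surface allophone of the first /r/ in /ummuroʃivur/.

Rule 1 applies to /r/ (between /u/ and /o/: between two vowels) → [ɾ].

[ɾ]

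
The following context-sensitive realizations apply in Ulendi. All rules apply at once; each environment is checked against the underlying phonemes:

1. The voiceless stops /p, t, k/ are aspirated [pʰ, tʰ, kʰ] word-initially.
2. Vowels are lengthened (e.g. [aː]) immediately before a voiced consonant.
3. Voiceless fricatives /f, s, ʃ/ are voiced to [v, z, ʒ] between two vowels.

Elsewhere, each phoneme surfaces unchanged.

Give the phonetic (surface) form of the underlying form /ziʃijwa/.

/z/ (word-initial) is unaffected → [z].
/i/ (between /z/ and /ʃ/): rule 2 targets it, but not before a voiced consonant → unchanged [i].
/ʃ/ (between /i/ and /i/): between two vowels, so rule 3 applies → [ʒ].
/i/ meets the environment for rule 2 (before a voiced consonant) → [iː].
/j/ (between /i/ and /w/): no rule targets it → [j].
/w/ stays [w].
/a/ (word-final) is in the target of rule 2 but the environment (before a voiced consonant) is not met → [a].

[ziʒiːjwa]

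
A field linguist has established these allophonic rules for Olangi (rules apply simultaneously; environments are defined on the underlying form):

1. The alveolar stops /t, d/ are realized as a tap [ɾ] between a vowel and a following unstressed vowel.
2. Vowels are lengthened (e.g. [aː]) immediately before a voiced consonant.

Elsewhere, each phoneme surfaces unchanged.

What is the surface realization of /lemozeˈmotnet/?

[leːmoːzeːˈmotnet]

/l/ (word-initial) is unaffected → [l].
Rule 2 applies to /e/ (between /l/ and /m/: before a voiced consonant) → [eː].
/m/ stays [m].
Rule 2 applies to /o/ (between /m/ and /z/: before a voiced consonant) → [oː].
/z/ (between /o/ and /e/): no rule targets it → [z].
/e/ (between /z/ and /m/) occurs before a voiced consonant → [eː] by rule 2.
/m/ (between /e/ and /o/) is unaffected → [m].
/o/ (between /m/ and /t/) fails the environment for rule 2, so it stays [o].
/t/ (between /o/ and /n/) fails the environment for rule 1, so it stays [t].
/n/ (between /t/ and /e/) is unaffected → [n].
/e/ (between /n/ and /t/) is in the target of rule 2 but the environment (before a voiced consonant) is not met → [e].
/t/ (word-final): rule 1 targets it, but not between a vowel and a following unstressed vowel → unchanged [t].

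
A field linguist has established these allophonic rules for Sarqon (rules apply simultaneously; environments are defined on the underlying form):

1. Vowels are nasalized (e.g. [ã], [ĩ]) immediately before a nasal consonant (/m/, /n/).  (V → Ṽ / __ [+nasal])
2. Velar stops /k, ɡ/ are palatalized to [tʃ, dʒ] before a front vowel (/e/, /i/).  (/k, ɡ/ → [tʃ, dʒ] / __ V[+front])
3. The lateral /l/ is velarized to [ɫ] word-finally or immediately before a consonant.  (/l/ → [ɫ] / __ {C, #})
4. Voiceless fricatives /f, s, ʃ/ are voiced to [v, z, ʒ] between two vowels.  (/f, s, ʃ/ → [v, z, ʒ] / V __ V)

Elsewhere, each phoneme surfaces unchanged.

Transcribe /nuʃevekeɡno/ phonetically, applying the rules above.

[nuʒevetʃeɡno]

/n/ stays [n].
/u/ (between /n/ and /ʃ/) fails the environment for rule 1, so it stays [u].
/ʃ/ (between /u/ and /e/) occurs between two vowels → [ʒ] by rule 4.
/e/ — between /ʃ/ and /v/; rule 1 does not apply here → [e].
/v/ stays [v].
/e/ (between /v/ and /k/): rule 1 targets it, but not before a nasal consonant → unchanged [e].
/k/ — between /e/ and /e/, before a front vowel — surfaces as [tʃ] (rule 2).
/e/ (between /k/ and /ɡ/) is in the target of rule 1 but the environment (before a nasal consonant) is not met → [e].
/ɡ/ — between /e/ and /n/; rule 2 does not apply here → [ɡ].
/n/ — not in any rule's target class → [n].
/o/ (word-final): rule 1 targets it, but not before a nasal consonant → unchanged [o].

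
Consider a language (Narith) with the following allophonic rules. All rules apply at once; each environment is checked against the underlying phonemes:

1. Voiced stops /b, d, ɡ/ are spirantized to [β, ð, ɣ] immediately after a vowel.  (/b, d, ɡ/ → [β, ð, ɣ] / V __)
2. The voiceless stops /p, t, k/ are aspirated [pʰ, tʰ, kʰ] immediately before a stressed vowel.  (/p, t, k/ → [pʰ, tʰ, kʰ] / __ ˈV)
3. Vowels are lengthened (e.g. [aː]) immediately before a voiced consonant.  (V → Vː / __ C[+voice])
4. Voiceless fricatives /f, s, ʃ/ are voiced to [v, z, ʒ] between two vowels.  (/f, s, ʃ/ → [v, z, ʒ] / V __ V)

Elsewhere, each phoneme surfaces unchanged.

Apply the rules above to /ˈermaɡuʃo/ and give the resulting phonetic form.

/e/ — word-initial, before a voiced consonant — surfaces as [eː] (rule 3).
/r/ — not in any rule's target class → [r].
/m/ — not in any rule's target class → [m].
/a/ (between /m/ and /ɡ/): before a voiced consonant, so rule 3 applies → [aː].
/ɡ/ meets the environment for rule 1 (immediately after a vowel) → [ɣ].
/u/ — between /ɡ/ and /ʃ/; rule 3 does not apply here → [u].
/ʃ/ (between /u/ and /o/): between two vowels, so rule 4 applies → [ʒ].
/o/ (word-final) fails the environment for rule 3, so it stays [o].

[ˈeːrmaːɣuʒo]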